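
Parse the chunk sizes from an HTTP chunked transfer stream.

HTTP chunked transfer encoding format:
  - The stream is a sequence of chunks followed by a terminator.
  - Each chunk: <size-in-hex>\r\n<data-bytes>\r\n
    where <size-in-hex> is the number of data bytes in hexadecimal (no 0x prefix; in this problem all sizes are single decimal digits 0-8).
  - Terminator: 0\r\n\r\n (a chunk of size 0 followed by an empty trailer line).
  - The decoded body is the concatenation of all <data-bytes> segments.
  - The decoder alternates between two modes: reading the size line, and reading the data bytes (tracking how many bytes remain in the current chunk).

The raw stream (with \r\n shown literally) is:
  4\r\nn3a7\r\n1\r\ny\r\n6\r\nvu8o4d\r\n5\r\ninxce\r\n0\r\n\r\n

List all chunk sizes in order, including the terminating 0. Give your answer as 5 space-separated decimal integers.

Answer: 4 1 6 5 0

Derivation:
Chunk 1: stream[0..1]='4' size=0x4=4, data at stream[3..7]='n3a7' -> body[0..4], body so far='n3a7'
Chunk 2: stream[9..10]='1' size=0x1=1, data at stream[12..13]='y' -> body[4..5], body so far='n3a7y'
Chunk 3: stream[15..16]='6' size=0x6=6, data at stream[18..24]='vu8o4d' -> body[5..11], body so far='n3a7yvu8o4d'
Chunk 4: stream[26..27]='5' size=0x5=5, data at stream[29..34]='inxce' -> body[11..16], body so far='n3a7yvu8o4dinxce'
Chunk 5: stream[36..37]='0' size=0 (terminator). Final body='n3a7yvu8o4dinxce' (16 bytes)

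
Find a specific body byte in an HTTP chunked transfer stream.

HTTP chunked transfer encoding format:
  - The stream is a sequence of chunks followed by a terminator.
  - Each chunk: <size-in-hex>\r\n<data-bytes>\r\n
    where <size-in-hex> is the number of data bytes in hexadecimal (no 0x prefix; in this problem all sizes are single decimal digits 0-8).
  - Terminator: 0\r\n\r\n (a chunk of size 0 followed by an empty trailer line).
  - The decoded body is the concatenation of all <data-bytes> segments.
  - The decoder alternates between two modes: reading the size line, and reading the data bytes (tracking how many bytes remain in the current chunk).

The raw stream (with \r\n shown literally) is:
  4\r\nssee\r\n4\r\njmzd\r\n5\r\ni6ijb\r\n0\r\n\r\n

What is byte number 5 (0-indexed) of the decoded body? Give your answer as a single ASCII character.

Chunk 1: stream[0..1]='4' size=0x4=4, data at stream[3..7]='ssee' -> body[0..4], body so far='ssee'
Chunk 2: stream[9..10]='4' size=0x4=4, data at stream[12..16]='jmzd' -> body[4..8], body so far='sseejmzd'
Chunk 3: stream[18..19]='5' size=0x5=5, data at stream[21..26]='i6ijb' -> body[8..13], body so far='sseejmzdi6ijb'
Chunk 4: stream[28..29]='0' size=0 (terminator). Final body='sseejmzdi6ijb' (13 bytes)
Body byte 5 = 'm'

Answer: m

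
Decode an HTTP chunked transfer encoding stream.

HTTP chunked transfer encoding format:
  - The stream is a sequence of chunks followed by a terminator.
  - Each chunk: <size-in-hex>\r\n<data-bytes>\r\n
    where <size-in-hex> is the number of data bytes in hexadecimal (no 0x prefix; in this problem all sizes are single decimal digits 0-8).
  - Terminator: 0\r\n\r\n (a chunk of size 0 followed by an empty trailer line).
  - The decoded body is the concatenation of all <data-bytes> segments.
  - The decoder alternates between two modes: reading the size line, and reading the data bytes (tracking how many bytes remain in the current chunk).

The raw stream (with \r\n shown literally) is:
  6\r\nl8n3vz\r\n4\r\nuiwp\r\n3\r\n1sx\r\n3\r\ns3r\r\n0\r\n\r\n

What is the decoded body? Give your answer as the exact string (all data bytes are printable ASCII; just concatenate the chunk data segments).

Chunk 1: stream[0..1]='6' size=0x6=6, data at stream[3..9]='l8n3vz' -> body[0..6], body so far='l8n3vz'
Chunk 2: stream[11..12]='4' size=0x4=4, data at stream[14..18]='uiwp' -> body[6..10], body so far='l8n3vzuiwp'
Chunk 3: stream[20..21]='3' size=0x3=3, data at stream[23..26]='1sx' -> body[10..13], body so far='l8n3vzuiwp1sx'
Chunk 4: stream[28..29]='3' size=0x3=3, data at stream[31..34]='s3r' -> body[13..16], body so far='l8n3vzuiwp1sxs3r'
Chunk 5: stream[36..37]='0' size=0 (terminator). Final body='l8n3vzuiwp1sxs3r' (16 bytes)

Answer: l8n3vzuiwp1sxs3r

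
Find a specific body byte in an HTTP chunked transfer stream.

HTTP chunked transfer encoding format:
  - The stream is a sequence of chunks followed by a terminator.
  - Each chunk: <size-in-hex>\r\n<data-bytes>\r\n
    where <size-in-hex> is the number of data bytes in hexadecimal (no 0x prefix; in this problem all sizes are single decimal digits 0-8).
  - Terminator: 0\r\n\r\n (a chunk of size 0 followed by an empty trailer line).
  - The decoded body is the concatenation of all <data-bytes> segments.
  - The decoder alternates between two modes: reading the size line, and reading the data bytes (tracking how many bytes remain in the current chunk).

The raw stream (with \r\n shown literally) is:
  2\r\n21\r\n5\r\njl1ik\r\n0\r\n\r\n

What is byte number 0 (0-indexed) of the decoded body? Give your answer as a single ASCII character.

Chunk 1: stream[0..1]='2' size=0x2=2, data at stream[3..5]='21' -> body[0..2], body so far='21'
Chunk 2: stream[7..8]='5' size=0x5=5, data at stream[10..15]='jl1ik' -> body[2..7], body so far='21jl1ik'
Chunk 3: stream[17..18]='0' size=0 (terminator). Final body='21jl1ik' (7 bytes)
Body byte 0 = '2'

Answer: 2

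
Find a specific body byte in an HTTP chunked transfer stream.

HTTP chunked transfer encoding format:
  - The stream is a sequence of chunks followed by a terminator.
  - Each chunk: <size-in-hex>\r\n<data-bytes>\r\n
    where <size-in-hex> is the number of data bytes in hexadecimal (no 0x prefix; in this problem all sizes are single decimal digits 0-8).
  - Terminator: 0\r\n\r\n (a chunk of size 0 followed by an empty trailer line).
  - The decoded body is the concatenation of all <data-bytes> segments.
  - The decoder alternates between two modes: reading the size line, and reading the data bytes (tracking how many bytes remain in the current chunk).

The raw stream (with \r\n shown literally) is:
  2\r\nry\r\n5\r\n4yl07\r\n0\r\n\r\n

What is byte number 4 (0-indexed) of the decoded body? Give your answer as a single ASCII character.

Chunk 1: stream[0..1]='2' size=0x2=2, data at stream[3..5]='ry' -> body[0..2], body so far='ry'
Chunk 2: stream[7..8]='5' size=0x5=5, data at stream[10..15]='4yl07' -> body[2..7], body so far='ry4yl07'
Chunk 3: stream[17..18]='0' size=0 (terminator). Final body='ry4yl07' (7 bytes)
Body byte 4 = 'l'

Answer: l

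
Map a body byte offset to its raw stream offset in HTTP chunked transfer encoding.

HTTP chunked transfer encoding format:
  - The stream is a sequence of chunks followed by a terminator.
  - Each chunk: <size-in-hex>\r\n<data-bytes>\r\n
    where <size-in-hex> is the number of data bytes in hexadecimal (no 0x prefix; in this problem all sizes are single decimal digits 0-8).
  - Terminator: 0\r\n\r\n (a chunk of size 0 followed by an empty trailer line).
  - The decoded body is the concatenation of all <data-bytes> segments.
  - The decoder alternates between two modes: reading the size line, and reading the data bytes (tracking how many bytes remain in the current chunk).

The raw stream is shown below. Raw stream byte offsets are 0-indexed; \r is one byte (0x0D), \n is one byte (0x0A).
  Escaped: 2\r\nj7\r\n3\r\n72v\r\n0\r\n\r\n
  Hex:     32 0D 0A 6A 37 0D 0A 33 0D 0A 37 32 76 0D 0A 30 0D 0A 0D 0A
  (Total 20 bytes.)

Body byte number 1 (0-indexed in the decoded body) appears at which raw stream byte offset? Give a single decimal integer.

Chunk 1: stream[0..1]='2' size=0x2=2, data at stream[3..5]='j7' -> body[0..2], body so far='j7'
Chunk 2: stream[7..8]='3' size=0x3=3, data at stream[10..13]='72v' -> body[2..5], body so far='j772v'
Chunk 3: stream[15..16]='0' size=0 (terminator). Final body='j772v' (5 bytes)
Body byte 1 at stream offset 4

Answer: 4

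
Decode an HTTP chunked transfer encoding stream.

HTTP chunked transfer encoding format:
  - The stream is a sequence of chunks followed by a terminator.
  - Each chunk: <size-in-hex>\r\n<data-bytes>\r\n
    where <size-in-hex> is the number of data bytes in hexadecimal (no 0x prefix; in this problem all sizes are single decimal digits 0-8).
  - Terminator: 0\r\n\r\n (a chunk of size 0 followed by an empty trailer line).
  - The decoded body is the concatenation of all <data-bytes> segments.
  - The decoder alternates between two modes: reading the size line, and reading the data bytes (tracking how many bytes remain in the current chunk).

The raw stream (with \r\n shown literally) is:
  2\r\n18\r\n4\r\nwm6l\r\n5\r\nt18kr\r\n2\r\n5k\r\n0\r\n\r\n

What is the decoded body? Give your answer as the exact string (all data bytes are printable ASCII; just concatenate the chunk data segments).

Chunk 1: stream[0..1]='2' size=0x2=2, data at stream[3..5]='18' -> body[0..2], body so far='18'
Chunk 2: stream[7..8]='4' size=0x4=4, data at stream[10..14]='wm6l' -> body[2..6], body so far='18wm6l'
Chunk 3: stream[16..17]='5' size=0x5=5, data at stream[19..24]='t18kr' -> body[6..11], body so far='18wm6lt18kr'
Chunk 4: stream[26..27]='2' size=0x2=2, data at stream[29..31]='5k' -> body[11..13], body so far='18wm6lt18kr5k'
Chunk 5: stream[33..34]='0' size=0 (terminator). Final body='18wm6lt18kr5k' (13 bytes)

Answer: 18wm6lt18kr5k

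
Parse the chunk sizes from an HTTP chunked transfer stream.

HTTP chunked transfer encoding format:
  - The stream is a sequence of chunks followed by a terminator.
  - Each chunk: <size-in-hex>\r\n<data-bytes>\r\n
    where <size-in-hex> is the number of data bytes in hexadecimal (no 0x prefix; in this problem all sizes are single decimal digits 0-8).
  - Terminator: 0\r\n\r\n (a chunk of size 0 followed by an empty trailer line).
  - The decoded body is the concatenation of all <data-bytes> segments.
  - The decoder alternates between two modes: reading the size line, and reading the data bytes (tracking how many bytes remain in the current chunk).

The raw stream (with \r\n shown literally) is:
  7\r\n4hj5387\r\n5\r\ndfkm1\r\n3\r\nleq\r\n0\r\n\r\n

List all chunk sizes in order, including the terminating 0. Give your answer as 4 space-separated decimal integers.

Answer: 7 5 3 0

Derivation:
Chunk 1: stream[0..1]='7' size=0x7=7, data at stream[3..10]='4hj5387' -> body[0..7], body so far='4hj5387'
Chunk 2: stream[12..13]='5' size=0x5=5, data at stream[15..20]='dfkm1' -> body[7..12], body so far='4hj5387dfkm1'
Chunk 3: stream[22..23]='3' size=0x3=3, data at stream[25..28]='leq' -> body[12..15], body so far='4hj5387dfkm1leq'
Chunk 4: stream[30..31]='0' size=0 (terminator). Final body='4hj5387dfkm1leq' (15 bytes)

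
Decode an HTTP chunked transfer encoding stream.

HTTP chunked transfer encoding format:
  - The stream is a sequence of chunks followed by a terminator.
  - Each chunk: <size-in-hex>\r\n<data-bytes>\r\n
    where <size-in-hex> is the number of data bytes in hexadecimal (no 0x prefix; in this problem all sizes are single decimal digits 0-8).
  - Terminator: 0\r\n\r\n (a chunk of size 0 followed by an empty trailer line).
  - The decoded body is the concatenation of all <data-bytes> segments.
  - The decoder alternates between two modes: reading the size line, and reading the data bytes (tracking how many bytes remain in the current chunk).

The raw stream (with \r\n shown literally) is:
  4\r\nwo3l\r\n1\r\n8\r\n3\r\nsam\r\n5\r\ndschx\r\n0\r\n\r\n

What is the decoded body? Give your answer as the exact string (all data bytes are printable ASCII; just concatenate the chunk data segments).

Chunk 1: stream[0..1]='4' size=0x4=4, data at stream[3..7]='wo3l' -> body[0..4], body so far='wo3l'
Chunk 2: stream[9..10]='1' size=0x1=1, data at stream[12..13]='8' -> body[4..5], body so far='wo3l8'
Chunk 3: stream[15..16]='3' size=0x3=3, data at stream[18..21]='sam' -> body[5..8], body so far='wo3l8sam'
Chunk 4: stream[23..24]='5' size=0x5=5, data at stream[26..31]='dschx' -> body[8..13], body so far='wo3l8samdschx'
Chunk 5: stream[33..34]='0' size=0 (terminator). Final body='wo3l8samdschx' (13 bytes)

Answer: wo3l8samdschx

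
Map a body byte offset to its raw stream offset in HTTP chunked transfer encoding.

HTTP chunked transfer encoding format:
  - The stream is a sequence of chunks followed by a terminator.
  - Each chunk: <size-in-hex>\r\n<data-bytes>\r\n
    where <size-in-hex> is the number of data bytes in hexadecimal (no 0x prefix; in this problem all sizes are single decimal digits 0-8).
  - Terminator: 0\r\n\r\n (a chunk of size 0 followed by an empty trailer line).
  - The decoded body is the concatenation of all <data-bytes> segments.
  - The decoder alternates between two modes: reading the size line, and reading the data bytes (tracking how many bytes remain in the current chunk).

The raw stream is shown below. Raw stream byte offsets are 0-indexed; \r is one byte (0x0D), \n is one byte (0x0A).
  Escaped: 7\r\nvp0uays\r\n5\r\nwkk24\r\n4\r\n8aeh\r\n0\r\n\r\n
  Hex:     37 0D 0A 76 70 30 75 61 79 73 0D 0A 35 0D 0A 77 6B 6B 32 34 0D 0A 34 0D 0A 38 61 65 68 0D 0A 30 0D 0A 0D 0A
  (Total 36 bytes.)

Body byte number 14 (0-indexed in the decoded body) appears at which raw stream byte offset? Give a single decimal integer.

Answer: 27

Derivation:
Chunk 1: stream[0..1]='7' size=0x7=7, data at stream[3..10]='vp0uays' -> body[0..7], body so far='vp0uays'
Chunk 2: stream[12..13]='5' size=0x5=5, data at stream[15..20]='wkk24' -> body[7..12], body so far='vp0uayswkk24'
Chunk 3: stream[22..23]='4' size=0x4=4, data at stream[25..29]='8aeh' -> body[12..16], body so far='vp0uayswkk248aeh'
Chunk 4: stream[31..32]='0' size=0 (terminator). Final body='vp0uayswkk248aeh' (16 bytes)
Body byte 14 at stream offset 27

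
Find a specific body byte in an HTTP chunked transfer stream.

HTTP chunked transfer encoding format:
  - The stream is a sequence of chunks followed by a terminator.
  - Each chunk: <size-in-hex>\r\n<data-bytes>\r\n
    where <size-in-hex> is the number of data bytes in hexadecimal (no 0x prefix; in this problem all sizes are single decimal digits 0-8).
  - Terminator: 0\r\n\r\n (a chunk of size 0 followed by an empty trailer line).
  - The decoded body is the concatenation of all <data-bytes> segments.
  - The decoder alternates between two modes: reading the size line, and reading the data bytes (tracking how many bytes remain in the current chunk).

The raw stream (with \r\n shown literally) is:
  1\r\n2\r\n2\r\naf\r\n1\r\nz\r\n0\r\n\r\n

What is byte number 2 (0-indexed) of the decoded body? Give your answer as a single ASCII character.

Answer: f

Derivation:
Chunk 1: stream[0..1]='1' size=0x1=1, data at stream[3..4]='2' -> body[0..1], body so far='2'
Chunk 2: stream[6..7]='2' size=0x2=2, data at stream[9..11]='af' -> body[1..3], body so far='2af'
Chunk 3: stream[13..14]='1' size=0x1=1, data at stream[16..17]='z' -> body[3..4], body so far='2afz'
Chunk 4: stream[19..20]='0' size=0 (terminator). Final body='2afz' (4 bytes)
Body byte 2 = 'f'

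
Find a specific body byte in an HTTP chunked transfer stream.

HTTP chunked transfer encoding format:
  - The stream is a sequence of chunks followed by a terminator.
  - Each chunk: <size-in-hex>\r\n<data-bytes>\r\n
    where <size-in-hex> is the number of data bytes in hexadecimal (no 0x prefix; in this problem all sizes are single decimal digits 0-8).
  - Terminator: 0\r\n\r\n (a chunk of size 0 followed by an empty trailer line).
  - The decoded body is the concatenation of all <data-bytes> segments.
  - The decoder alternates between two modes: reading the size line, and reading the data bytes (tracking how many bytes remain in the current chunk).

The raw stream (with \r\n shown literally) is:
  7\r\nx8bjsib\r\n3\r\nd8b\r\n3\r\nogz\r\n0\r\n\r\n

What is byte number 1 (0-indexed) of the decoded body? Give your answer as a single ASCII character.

Chunk 1: stream[0..1]='7' size=0x7=7, data at stream[3..10]='x8bjsib' -> body[0..7], body so far='x8bjsib'
Chunk 2: stream[12..13]='3' size=0x3=3, data at stream[15..18]='d8b' -> body[7..10], body so far='x8bjsibd8b'
Chunk 3: stream[20..21]='3' size=0x3=3, data at stream[23..26]='ogz' -> body[10..13], body so far='x8bjsibd8bogz'
Chunk 4: stream[28..29]='0' size=0 (terminator). Final body='x8bjsibd8bogz' (13 bytes)
Body byte 1 = '8'

Answer: 8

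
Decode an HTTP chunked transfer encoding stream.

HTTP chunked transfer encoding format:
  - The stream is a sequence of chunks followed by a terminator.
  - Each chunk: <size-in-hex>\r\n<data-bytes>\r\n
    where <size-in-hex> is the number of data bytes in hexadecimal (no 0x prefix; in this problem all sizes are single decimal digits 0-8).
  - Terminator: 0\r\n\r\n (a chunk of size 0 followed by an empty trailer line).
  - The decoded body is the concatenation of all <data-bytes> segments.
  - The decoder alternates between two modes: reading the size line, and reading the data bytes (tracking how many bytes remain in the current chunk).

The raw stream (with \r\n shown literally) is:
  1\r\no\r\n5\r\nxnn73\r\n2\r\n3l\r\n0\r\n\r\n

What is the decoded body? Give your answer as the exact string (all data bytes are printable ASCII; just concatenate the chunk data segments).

Answer: oxnn733l

Derivation:
Chunk 1: stream[0..1]='1' size=0x1=1, data at stream[3..4]='o' -> body[0..1], body so far='o'
Chunk 2: stream[6..7]='5' size=0x5=5, data at stream[9..14]='xnn73' -> body[1..6], body so far='oxnn73'
Chunk 3: stream[16..17]='2' size=0x2=2, data at stream[19..21]='3l' -> body[6..8], body so far='oxnn733l'
Chunk 4: stream[23..24]='0' size=0 (terminator). Final body='oxnn733l' (8 bytes)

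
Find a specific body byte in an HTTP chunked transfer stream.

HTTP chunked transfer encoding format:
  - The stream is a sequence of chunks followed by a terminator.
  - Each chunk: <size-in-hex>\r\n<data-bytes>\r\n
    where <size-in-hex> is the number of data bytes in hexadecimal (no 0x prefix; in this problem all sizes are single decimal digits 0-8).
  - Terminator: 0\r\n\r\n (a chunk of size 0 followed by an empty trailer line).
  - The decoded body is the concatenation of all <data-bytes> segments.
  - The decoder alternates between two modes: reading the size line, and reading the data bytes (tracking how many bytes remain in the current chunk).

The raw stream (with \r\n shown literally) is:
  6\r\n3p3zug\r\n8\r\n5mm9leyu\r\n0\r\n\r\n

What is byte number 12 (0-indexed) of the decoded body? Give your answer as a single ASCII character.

Answer: y

Derivation:
Chunk 1: stream[0..1]='6' size=0x6=6, data at stream[3..9]='3p3zug' -> body[0..6], body so far='3p3zug'
Chunk 2: stream[11..12]='8' size=0x8=8, data at stream[14..22]='5mm9leyu' -> body[6..14], body so far='3p3zug5mm9leyu'
Chunk 3: stream[24..25]='0' size=0 (terminator). Final body='3p3zug5mm9leyu' (14 bytes)
Body byte 12 = 'y'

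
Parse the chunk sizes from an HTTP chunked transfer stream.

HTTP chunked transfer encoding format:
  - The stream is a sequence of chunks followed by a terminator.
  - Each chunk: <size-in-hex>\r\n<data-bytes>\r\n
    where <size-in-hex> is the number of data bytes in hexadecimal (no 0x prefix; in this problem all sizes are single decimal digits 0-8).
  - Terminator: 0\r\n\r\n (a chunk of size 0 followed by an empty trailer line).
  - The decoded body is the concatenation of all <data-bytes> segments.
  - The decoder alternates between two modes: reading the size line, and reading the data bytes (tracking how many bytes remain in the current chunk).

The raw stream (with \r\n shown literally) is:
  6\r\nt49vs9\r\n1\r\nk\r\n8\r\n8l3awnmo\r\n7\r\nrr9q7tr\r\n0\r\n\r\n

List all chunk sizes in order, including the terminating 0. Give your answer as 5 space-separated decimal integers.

Chunk 1: stream[0..1]='6' size=0x6=6, data at stream[3..9]='t49vs9' -> body[0..6], body so far='t49vs9'
Chunk 2: stream[11..12]='1' size=0x1=1, data at stream[14..15]='k' -> body[6..7], body so far='t49vs9k'
Chunk 3: stream[17..18]='8' size=0x8=8, data at stream[20..28]='8l3awnmo' -> body[7..15], body so far='t49vs9k8l3awnmo'
Chunk 4: stream[30..31]='7' size=0x7=7, data at stream[33..40]='rr9q7tr' -> body[15..22], body so far='t49vs9k8l3awnmorr9q7tr'
Chunk 5: stream[42..43]='0' size=0 (terminator). Final body='t49vs9k8l3awnmorr9q7tr' (22 bytes)

Answer: 6 1 8 7 0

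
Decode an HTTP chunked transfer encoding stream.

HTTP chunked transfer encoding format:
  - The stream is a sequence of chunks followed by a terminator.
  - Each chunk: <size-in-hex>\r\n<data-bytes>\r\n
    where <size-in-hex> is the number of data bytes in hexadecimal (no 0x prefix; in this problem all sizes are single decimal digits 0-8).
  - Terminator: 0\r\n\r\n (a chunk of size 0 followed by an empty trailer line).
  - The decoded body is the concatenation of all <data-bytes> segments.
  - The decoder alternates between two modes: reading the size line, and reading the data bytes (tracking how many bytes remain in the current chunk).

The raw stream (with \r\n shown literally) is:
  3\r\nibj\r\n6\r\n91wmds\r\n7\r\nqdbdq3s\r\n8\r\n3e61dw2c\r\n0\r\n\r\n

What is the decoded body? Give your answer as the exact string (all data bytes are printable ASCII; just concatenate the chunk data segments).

Chunk 1: stream[0..1]='3' size=0x3=3, data at stream[3..6]='ibj' -> body[0..3], body so far='ibj'
Chunk 2: stream[8..9]='6' size=0x6=6, data at stream[11..17]='91wmds' -> body[3..9], body so far='ibj91wmds'
Chunk 3: stream[19..20]='7' size=0x7=7, data at stream[22..29]='qdbdq3s' -> body[9..16], body so far='ibj91wmdsqdbdq3s'
Chunk 4: stream[31..32]='8' size=0x8=8, data at stream[34..42]='3e61dw2c' -> body[16..24], body so far='ibj91wmdsqdbdq3s3e61dw2c'
Chunk 5: stream[44..45]='0' size=0 (terminator). Final body='ibj91wmdsqdbdq3s3e61dw2c' (24 bytes)

Answer: ibj91wmdsqdbdq3s3e61dw2c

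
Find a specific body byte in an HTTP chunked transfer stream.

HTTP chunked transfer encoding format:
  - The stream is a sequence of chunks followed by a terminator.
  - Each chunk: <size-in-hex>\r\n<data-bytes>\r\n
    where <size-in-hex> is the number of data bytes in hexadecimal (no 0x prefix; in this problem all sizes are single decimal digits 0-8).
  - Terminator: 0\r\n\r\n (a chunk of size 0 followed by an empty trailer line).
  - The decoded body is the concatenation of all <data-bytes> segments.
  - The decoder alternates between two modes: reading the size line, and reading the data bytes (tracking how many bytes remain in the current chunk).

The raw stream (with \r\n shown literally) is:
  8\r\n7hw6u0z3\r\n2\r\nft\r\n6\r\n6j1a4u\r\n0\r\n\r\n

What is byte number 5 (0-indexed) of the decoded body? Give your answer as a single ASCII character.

Chunk 1: stream[0..1]='8' size=0x8=8, data at stream[3..11]='7hw6u0z3' -> body[0..8], body so far='7hw6u0z3'
Chunk 2: stream[13..14]='2' size=0x2=2, data at stream[16..18]='ft' -> body[8..10], body so far='7hw6u0z3ft'
Chunk 3: stream[20..21]='6' size=0x6=6, data at stream[23..29]='6j1a4u' -> body[10..16], body so far='7hw6u0z3ft6j1a4u'
Chunk 4: stream[31..32]='0' size=0 (terminator). Final body='7hw6u0z3ft6j1a4u' (16 bytes)
Body byte 5 = '0'

Answer: 0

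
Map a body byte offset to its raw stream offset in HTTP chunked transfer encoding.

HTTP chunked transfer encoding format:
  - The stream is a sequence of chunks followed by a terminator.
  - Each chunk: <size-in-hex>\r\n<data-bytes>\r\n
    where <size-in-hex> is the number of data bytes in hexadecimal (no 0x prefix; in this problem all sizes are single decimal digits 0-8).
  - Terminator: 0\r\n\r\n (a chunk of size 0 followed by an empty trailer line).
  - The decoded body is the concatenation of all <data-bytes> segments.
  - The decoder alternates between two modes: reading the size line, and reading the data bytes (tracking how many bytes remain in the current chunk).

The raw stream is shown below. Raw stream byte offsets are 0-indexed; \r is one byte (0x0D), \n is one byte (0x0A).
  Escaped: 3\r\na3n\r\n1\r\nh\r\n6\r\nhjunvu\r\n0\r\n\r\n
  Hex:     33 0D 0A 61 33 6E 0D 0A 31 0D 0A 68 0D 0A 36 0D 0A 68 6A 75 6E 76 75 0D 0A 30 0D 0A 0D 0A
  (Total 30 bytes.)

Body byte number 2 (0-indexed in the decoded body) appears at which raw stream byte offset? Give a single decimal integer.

Answer: 5

Derivation:
Chunk 1: stream[0..1]='3' size=0x3=3, data at stream[3..6]='a3n' -> body[0..3], body so far='a3n'
Chunk 2: stream[8..9]='1' size=0x1=1, data at stream[11..12]='h' -> body[3..4], body so far='a3nh'
Chunk 3: stream[14..15]='6' size=0x6=6, data at stream[17..23]='hjunvu' -> body[4..10], body so far='a3nhhjunvu'
Chunk 4: stream[25..26]='0' size=0 (terminator). Final body='a3nhhjunvu' (10 bytes)
Body byte 2 at stream offset 5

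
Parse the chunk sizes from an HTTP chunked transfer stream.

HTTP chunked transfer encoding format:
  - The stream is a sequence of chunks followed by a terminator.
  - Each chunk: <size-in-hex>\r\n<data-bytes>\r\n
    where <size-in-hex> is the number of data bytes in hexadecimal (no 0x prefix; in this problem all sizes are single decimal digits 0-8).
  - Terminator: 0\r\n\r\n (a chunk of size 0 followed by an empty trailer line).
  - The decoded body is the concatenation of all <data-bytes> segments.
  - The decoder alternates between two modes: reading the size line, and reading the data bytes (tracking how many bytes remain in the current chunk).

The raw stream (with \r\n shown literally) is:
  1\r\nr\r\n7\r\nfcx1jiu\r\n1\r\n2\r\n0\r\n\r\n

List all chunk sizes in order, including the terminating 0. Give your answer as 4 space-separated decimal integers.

Answer: 1 7 1 0

Derivation:
Chunk 1: stream[0..1]='1' size=0x1=1, data at stream[3..4]='r' -> body[0..1], body so far='r'
Chunk 2: stream[6..7]='7' size=0x7=7, data at stream[9..16]='fcx1jiu' -> body[1..8], body so far='rfcx1jiu'
Chunk 3: stream[18..19]='1' size=0x1=1, data at stream[21..22]='2' -> body[8..9], body so far='rfcx1jiu2'
Chunk 4: stream[24..25]='0' size=0 (terminator). Final body='rfcx1jiu2' (9 bytes)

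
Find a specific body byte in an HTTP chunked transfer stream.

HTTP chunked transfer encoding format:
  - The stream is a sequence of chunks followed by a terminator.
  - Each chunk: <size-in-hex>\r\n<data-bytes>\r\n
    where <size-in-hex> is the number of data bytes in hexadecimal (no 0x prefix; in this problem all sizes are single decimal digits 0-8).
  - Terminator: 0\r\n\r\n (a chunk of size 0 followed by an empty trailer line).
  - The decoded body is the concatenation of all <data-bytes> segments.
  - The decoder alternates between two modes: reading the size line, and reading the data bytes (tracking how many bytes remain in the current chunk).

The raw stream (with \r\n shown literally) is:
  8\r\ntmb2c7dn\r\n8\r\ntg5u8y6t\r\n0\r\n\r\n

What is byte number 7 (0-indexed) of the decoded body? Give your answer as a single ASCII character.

Answer: n

Derivation:
Chunk 1: stream[0..1]='8' size=0x8=8, data at stream[3..11]='tmb2c7dn' -> body[0..8], body so far='tmb2c7dn'
Chunk 2: stream[13..14]='8' size=0x8=8, data at stream[16..24]='tg5u8y6t' -> body[8..16], body so far='tmb2c7dntg5u8y6t'
Chunk 3: stream[26..27]='0' size=0 (terminator). Final body='tmb2c7dntg5u8y6t' (16 bytes)
Body byte 7 = 'n'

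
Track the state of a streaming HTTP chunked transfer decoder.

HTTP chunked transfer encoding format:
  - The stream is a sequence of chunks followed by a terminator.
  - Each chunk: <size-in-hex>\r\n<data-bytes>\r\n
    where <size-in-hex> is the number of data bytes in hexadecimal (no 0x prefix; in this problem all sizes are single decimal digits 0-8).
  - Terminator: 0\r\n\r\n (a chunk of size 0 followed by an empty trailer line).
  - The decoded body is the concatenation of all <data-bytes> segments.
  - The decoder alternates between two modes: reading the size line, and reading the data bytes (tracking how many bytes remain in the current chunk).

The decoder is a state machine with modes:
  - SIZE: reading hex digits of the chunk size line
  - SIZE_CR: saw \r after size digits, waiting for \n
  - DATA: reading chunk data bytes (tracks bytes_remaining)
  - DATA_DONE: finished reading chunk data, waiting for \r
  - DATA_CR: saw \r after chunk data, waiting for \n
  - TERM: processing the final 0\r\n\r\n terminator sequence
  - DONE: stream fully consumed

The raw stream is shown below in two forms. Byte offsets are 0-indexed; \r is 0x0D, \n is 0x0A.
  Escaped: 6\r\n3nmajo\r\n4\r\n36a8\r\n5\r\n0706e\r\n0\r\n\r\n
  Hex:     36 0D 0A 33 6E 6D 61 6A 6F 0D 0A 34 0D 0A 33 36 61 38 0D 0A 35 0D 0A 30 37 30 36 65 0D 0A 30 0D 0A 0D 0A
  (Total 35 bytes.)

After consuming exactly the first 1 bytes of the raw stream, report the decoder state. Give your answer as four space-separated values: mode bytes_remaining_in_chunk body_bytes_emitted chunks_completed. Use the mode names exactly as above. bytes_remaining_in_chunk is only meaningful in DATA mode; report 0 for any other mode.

Byte 0 = '6': mode=SIZE remaining=0 emitted=0 chunks_done=0

Answer: SIZE 0 0 0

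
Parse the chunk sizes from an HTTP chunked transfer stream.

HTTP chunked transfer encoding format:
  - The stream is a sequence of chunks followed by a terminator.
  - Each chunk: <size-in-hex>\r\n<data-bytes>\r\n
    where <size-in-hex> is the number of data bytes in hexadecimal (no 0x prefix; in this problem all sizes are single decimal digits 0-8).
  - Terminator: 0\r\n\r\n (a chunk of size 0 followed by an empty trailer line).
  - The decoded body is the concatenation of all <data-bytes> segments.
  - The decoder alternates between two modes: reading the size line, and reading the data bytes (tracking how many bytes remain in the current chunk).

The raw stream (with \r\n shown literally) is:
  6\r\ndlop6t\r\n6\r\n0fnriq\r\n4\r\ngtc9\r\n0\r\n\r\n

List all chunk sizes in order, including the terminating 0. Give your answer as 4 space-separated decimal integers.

Answer: 6 6 4 0

Derivation:
Chunk 1: stream[0..1]='6' size=0x6=6, data at stream[3..9]='dlop6t' -> body[0..6], body so far='dlop6t'
Chunk 2: stream[11..12]='6' size=0x6=6, data at stream[14..20]='0fnriq' -> body[6..12], body so far='dlop6t0fnriq'
Chunk 3: stream[22..23]='4' size=0x4=4, data at stream[25..29]='gtc9' -> body[12..16], body so far='dlop6t0fnriqgtc9'
Chunk 4: stream[31..32]='0' size=0 (terminator). Final body='dlop6t0fnriqgtc9' (16 bytes)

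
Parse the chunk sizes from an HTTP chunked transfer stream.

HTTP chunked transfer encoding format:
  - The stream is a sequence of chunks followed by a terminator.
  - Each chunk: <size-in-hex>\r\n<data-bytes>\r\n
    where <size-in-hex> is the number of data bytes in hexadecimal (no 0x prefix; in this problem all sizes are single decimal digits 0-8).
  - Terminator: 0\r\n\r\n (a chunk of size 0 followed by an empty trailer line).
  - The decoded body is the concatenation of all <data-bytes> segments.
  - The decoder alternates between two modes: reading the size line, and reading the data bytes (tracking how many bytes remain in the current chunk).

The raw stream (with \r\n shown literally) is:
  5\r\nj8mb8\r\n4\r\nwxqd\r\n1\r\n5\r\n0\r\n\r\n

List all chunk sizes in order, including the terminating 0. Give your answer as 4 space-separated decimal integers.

Chunk 1: stream[0..1]='5' size=0x5=5, data at stream[3..8]='j8mb8' -> body[0..5], body so far='j8mb8'
Chunk 2: stream[10..11]='4' size=0x4=4, data at stream[13..17]='wxqd' -> body[5..9], body so far='j8mb8wxqd'
Chunk 3: stream[19..20]='1' size=0x1=1, data at stream[22..23]='5' -> body[9..10], body so far='j8mb8wxqd5'
Chunk 4: stream[25..26]='0' size=0 (terminator). Final body='j8mb8wxqd5' (10 bytes)

Answer: 5 4 1 0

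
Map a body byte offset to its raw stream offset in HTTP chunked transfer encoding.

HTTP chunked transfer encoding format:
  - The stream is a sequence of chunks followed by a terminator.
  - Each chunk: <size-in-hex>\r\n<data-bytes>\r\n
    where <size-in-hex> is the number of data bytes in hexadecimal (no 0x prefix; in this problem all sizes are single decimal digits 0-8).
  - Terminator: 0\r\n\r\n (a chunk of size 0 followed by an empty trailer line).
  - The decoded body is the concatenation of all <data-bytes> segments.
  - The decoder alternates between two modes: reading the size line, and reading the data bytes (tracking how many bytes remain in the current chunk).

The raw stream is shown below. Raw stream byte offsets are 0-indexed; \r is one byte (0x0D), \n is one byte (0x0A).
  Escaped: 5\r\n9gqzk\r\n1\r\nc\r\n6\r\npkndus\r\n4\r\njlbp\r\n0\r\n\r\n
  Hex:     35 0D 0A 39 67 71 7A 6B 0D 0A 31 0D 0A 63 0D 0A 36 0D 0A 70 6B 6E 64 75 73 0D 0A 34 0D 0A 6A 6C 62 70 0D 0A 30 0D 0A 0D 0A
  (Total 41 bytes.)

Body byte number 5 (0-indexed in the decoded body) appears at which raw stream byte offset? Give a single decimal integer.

Chunk 1: stream[0..1]='5' size=0x5=5, data at stream[3..8]='9gqzk' -> body[0..5], body so far='9gqzk'
Chunk 2: stream[10..11]='1' size=0x1=1, data at stream[13..14]='c' -> body[5..6], body so far='9gqzkc'
Chunk 3: stream[16..17]='6' size=0x6=6, data at stream[19..25]='pkndus' -> body[6..12], body so far='9gqzkcpkndus'
Chunk 4: stream[27..28]='4' size=0x4=4, data at stream[30..34]='jlbp' -> body[12..16], body so far='9gqzkcpkndusjlbp'
Chunk 5: stream[36..37]='0' size=0 (terminator). Final body='9gqzkcpkndusjlbp' (16 bytes)
Body byte 5 at stream offset 13

Answer: 13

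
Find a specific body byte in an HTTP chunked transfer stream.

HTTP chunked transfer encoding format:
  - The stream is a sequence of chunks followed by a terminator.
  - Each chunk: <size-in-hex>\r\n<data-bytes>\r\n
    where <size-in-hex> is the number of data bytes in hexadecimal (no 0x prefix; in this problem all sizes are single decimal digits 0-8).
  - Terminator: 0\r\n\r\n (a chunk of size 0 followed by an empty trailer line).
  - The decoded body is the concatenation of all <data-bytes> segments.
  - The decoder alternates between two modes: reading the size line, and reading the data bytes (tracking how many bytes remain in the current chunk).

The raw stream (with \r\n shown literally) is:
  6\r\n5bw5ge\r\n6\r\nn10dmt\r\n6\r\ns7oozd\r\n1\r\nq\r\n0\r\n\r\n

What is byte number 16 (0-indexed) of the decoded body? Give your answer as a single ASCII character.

Chunk 1: stream[0..1]='6' size=0x6=6, data at stream[3..9]='5bw5ge' -> body[0..6], body so far='5bw5ge'
Chunk 2: stream[11..12]='6' size=0x6=6, data at stream[14..20]='n10dmt' -> body[6..12], body so far='5bw5gen10dmt'
Chunk 3: stream[22..23]='6' size=0x6=6, data at stream[25..31]='s7oozd' -> body[12..18], body so far='5bw5gen10dmts7oozd'
Chunk 4: stream[33..34]='1' size=0x1=1, data at stream[36..37]='q' -> body[18..19], body so far='5bw5gen10dmts7oozdq'
Chunk 5: stream[39..40]='0' size=0 (terminator). Final body='5bw5gen10dmts7oozdq' (19 bytes)
Body byte 16 = 'z'

Answer: z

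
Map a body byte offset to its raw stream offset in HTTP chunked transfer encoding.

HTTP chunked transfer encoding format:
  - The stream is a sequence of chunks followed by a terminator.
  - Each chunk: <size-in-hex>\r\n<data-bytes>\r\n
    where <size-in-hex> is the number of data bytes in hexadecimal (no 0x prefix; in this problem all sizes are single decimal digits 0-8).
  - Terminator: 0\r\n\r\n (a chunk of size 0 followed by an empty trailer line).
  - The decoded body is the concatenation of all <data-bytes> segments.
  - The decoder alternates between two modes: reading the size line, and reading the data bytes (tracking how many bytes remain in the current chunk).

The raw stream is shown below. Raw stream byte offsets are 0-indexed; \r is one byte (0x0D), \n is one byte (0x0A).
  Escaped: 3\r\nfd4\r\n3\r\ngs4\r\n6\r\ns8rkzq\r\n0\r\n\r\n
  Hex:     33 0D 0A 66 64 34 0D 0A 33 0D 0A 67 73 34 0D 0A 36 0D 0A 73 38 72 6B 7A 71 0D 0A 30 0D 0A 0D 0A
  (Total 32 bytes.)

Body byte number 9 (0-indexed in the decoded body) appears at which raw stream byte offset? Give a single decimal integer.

Answer: 22

Derivation:
Chunk 1: stream[0..1]='3' size=0x3=3, data at stream[3..6]='fd4' -> body[0..3], body so far='fd4'
Chunk 2: stream[8..9]='3' size=0x3=3, data at stream[11..14]='gs4' -> body[3..6], body so far='fd4gs4'
Chunk 3: stream[16..17]='6' size=0x6=6, data at stream[19..25]='s8rkzq' -> body[6..12], body so far='fd4gs4s8rkzq'
Chunk 4: stream[27..28]='0' size=0 (terminator). Final body='fd4gs4s8rkzq' (12 bytes)
Body byte 9 at stream offset 22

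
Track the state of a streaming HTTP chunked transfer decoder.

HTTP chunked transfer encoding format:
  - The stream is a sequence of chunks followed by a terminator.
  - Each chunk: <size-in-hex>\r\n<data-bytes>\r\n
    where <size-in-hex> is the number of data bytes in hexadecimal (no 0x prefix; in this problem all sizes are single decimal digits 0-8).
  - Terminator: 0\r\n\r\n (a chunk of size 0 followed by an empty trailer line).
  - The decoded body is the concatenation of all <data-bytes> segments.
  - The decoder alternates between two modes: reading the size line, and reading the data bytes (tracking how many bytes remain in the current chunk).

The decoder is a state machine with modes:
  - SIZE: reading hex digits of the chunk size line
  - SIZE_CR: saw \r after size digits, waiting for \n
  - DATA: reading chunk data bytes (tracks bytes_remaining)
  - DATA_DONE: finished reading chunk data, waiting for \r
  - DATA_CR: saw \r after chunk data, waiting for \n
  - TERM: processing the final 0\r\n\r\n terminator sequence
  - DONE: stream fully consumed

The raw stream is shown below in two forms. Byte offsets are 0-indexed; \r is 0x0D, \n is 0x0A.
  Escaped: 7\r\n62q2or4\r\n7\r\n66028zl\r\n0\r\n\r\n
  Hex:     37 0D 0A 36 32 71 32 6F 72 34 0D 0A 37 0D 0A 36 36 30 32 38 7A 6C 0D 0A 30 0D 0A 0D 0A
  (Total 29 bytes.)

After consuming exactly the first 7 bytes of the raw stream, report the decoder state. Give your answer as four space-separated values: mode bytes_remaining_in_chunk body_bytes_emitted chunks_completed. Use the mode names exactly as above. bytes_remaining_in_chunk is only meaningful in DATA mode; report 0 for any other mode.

Answer: DATA 3 4 0

Derivation:
Byte 0 = '7': mode=SIZE remaining=0 emitted=0 chunks_done=0
Byte 1 = 0x0D: mode=SIZE_CR remaining=0 emitted=0 chunks_done=0
Byte 2 = 0x0A: mode=DATA remaining=7 emitted=0 chunks_done=0
Byte 3 = '6': mode=DATA remaining=6 emitted=1 chunks_done=0
Byte 4 = '2': mode=DATA remaining=5 emitted=2 chunks_done=0
Byte 5 = 'q': mode=DATA remaining=4 emitted=3 chunks_done=0
Byte 6 = '2': mode=DATA remaining=3 emitted=4 chunks_done=0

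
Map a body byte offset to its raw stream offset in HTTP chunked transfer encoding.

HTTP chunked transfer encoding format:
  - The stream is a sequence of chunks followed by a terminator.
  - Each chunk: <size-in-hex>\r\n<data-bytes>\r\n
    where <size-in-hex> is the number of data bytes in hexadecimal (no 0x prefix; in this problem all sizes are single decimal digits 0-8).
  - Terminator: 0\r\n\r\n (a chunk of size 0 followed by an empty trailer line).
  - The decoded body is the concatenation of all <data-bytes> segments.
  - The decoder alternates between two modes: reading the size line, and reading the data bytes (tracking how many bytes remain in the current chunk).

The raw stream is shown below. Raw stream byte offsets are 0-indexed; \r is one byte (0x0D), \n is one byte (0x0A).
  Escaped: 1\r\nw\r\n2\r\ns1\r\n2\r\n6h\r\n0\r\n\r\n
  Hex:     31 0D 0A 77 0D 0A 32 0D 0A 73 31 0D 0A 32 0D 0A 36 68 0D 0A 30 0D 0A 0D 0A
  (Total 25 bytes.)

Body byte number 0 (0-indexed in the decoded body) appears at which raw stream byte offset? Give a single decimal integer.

Answer: 3

Derivation:
Chunk 1: stream[0..1]='1' size=0x1=1, data at stream[3..4]='w' -> body[0..1], body so far='w'
Chunk 2: stream[6..7]='2' size=0x2=2, data at stream[9..11]='s1' -> body[1..3], body so far='ws1'
Chunk 3: stream[13..14]='2' size=0x2=2, data at stream[16..18]='6h' -> body[3..5], body so far='ws16h'
Chunk 4: stream[20..21]='0' size=0 (terminator). Final body='ws16h' (5 bytes)
Body byte 0 at stream offset 3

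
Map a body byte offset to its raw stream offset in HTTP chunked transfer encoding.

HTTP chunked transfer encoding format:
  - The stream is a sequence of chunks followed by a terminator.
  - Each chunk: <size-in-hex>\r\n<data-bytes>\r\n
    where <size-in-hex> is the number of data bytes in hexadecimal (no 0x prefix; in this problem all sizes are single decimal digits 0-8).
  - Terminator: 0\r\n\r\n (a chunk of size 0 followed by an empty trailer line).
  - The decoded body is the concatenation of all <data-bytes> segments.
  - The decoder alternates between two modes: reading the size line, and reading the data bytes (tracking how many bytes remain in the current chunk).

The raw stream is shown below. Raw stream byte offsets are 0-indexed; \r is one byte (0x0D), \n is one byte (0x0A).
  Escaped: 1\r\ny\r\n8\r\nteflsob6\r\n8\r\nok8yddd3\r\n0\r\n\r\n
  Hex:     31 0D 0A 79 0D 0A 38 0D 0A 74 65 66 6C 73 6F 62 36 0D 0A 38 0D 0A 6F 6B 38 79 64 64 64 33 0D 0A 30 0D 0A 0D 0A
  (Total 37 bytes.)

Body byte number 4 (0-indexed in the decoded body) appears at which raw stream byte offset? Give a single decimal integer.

Answer: 12

Derivation:
Chunk 1: stream[0..1]='1' size=0x1=1, data at stream[3..4]='y' -> body[0..1], body so far='y'
Chunk 2: stream[6..7]='8' size=0x8=8, data at stream[9..17]='teflsob6' -> body[1..9], body so far='yteflsob6'
Chunk 3: stream[19..20]='8' size=0x8=8, data at stream[22..30]='ok8yddd3' -> body[9..17], body so far='yteflsob6ok8yddd3'
Chunk 4: stream[32..33]='0' size=0 (terminator). Final body='yteflsob6ok8yddd3' (17 bytes)
Body byte 4 at stream offset 12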